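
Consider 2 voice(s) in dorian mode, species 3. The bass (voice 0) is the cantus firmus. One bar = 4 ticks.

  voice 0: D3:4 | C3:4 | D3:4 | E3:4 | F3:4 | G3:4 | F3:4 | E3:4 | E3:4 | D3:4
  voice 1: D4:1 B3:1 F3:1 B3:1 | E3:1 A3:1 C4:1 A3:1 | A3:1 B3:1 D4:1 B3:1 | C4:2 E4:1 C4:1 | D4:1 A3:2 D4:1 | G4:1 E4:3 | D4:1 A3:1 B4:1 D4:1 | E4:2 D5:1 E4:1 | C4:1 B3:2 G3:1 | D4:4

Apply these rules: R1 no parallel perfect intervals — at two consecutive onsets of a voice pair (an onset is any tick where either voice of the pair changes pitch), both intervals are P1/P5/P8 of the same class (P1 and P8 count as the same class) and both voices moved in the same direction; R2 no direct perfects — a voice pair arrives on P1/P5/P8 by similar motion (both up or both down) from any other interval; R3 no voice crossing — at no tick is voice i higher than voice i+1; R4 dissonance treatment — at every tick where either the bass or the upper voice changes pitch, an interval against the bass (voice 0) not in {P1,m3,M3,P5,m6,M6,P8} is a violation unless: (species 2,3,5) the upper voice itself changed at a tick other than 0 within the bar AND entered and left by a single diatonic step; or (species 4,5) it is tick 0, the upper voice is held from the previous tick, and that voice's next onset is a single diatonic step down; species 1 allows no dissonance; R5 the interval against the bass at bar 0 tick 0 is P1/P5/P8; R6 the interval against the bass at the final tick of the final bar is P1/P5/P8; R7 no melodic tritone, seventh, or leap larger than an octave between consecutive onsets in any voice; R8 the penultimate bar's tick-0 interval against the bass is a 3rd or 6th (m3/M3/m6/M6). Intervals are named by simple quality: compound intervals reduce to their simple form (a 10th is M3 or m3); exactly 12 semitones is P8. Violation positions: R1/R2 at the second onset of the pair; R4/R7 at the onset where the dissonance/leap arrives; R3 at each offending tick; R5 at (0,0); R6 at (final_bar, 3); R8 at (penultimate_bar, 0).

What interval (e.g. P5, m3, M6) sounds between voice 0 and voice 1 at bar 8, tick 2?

P5

voice 0=E3 voice 1=B3 -> P5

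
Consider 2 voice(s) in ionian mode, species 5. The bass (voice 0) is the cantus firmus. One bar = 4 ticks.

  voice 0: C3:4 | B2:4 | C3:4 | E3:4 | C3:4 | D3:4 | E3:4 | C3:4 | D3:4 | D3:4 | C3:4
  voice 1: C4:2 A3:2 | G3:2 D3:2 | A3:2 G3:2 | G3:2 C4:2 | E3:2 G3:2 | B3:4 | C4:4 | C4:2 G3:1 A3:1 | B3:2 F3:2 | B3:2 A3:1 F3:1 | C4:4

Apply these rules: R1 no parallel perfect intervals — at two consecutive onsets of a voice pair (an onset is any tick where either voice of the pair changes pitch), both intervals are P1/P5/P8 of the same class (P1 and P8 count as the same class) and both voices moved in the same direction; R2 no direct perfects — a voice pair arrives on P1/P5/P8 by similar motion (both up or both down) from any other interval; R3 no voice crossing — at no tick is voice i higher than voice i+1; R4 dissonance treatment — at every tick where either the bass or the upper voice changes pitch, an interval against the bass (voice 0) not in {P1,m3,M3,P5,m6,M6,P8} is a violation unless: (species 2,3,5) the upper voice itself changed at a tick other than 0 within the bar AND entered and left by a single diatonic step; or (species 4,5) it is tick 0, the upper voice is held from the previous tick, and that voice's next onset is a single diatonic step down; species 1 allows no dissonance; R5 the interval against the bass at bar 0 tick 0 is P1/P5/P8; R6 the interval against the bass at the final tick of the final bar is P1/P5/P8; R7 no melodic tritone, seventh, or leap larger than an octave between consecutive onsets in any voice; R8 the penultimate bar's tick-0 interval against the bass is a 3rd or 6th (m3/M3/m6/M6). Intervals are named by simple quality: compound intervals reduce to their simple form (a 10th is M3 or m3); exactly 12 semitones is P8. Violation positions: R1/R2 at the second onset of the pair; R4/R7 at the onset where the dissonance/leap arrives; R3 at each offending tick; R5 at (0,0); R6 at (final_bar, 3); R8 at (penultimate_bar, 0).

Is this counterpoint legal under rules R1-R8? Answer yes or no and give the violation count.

bar 0: v0=C3 v1=C4 (P8)
bar 1: v0=B2 v1=G3 (m6)
bar 2: v0=C3 v1=A3 (M6)
bar 3: v0=E3 v1=G3 (m3)
bar 4: v0=C3 v1=E3 (M3)
bar 5: v0=D3 v1=B3 (M6)
bar 6: v0=E3 v1=C4 (m6)
bar 7: v0=C3 v1=C4 (P8)
bar 8: v0=D3 v1=B3 (M6)
bar 9: v0=D3 v1=B3 (M6)
bar 10: v0=C3 v1=C4 (P8)
  R7 @ bar8.2: B3->F3 leap 6st
  R7 @ bar9.0: F3->B3 leap 6st

No (2 violations)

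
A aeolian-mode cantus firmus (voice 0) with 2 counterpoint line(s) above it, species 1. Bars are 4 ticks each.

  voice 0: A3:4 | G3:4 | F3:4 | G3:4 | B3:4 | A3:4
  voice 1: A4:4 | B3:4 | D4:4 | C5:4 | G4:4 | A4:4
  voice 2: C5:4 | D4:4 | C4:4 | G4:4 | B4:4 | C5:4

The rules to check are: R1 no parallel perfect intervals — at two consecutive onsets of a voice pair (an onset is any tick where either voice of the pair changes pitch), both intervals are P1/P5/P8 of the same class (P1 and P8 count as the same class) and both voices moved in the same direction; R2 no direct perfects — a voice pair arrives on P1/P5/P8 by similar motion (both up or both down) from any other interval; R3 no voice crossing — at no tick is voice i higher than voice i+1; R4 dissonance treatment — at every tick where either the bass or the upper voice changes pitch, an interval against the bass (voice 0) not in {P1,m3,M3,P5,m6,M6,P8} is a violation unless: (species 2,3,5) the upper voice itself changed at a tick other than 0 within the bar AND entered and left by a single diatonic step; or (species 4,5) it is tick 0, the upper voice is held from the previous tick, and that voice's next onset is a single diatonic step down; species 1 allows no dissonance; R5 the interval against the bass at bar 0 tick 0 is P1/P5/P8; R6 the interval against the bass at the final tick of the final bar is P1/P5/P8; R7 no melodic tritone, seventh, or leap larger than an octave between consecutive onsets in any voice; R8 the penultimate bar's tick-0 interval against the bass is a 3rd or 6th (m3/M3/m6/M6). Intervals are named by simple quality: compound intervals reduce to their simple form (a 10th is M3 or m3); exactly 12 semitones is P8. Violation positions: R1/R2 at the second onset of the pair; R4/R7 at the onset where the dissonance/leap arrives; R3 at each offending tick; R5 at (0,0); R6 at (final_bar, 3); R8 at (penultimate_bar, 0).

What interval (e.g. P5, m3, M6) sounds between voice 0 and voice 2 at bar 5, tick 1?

m3

voice 0=A3 voice 2=C5 -> m3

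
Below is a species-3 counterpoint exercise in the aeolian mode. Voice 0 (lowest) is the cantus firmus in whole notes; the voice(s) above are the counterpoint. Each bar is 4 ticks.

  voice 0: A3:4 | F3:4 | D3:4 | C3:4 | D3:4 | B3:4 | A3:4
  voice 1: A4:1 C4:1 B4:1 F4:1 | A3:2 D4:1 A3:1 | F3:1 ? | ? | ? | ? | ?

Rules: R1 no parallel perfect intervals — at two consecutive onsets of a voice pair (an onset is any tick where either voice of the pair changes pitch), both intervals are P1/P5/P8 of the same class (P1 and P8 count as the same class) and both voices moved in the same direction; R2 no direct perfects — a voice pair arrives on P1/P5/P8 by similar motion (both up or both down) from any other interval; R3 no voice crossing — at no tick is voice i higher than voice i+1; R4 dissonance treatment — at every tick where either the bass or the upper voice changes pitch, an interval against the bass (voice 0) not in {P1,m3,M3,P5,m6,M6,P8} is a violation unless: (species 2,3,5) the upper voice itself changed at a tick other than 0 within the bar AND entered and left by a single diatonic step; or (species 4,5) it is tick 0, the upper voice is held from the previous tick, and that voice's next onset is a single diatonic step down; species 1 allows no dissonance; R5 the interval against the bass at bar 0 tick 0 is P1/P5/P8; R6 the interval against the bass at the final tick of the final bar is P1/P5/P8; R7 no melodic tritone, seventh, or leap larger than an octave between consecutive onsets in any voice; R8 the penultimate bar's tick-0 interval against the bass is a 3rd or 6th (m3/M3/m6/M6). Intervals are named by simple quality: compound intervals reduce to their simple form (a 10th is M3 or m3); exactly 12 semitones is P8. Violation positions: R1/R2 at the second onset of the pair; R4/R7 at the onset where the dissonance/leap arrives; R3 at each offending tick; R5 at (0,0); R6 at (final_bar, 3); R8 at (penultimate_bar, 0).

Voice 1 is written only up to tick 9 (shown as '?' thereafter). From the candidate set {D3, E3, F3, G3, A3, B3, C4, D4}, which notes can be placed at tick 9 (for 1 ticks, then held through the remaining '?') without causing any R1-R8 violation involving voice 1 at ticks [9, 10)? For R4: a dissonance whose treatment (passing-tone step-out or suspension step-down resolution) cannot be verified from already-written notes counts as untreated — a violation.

D3: legal
E3: violates R4
F3: legal
G3: violates R4
A3: legal
B3: violates R7
C4: violates R4
D4: legal

{A3, D3, D4, F3}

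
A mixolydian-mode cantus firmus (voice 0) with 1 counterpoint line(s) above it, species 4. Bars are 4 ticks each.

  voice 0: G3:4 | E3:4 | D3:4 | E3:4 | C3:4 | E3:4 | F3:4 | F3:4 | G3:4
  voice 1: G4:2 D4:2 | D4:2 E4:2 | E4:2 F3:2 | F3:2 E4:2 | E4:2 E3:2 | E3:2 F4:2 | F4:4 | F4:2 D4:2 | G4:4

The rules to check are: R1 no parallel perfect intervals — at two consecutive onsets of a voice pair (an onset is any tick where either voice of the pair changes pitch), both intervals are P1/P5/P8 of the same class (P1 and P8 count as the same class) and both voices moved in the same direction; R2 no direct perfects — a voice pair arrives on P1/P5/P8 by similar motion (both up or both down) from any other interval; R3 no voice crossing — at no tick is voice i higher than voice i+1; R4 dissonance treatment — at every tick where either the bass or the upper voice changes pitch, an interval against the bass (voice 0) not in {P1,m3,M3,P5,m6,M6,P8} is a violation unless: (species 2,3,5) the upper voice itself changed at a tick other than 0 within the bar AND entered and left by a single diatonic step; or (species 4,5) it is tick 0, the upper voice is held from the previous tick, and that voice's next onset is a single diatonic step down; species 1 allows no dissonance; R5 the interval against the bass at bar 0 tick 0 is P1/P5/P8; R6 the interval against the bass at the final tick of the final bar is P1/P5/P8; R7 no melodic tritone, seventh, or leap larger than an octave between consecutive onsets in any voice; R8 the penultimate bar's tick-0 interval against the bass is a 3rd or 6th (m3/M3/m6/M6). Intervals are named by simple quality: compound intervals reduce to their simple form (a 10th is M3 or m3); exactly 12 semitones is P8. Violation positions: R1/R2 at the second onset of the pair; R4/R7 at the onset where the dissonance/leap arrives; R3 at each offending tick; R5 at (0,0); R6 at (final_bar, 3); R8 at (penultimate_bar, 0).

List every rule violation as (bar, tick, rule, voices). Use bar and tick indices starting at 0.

bar 0: v0=G3 v1=G4 downbeat P8
bar 1: v0=E3 v1=D4 downbeat m7
bar 2: v0=D3 v1=E4 downbeat M2
bar 3: v0=E3 v1=F3 downbeat m2
bar 4: v0=C3 v1=E4 downbeat M3
bar 5: v0=E3 v1=E3 downbeat P1
bar 6: v0=F3 v1=F4 downbeat P8
bar 7: v0=F3 v1=F4 downbeat P8
bar 8: v0=G3 v1=G4 downbeat P8
  -> R4 @ bar 1 tick 0 v(0, 1): E3/D4 m7 untreated
  -> R4 @ bar 2 tick 0 v(0, 1): D3/E4 M2 untreated
  -> R7 @ bar 2 tick 2 v(1,): E4->F3 leap 11st
  -> R4 @ bar 3 tick 0 v(0, 1): E3/F3 m2 untreated
  -> R7 @ bar 3 tick 2 v(1,): F3->E4 leap 11st
  -> R4 @ bar 5 tick 2 v(0, 1): E3/F4 m2 untreated
  -> R7 @ bar 5 tick 2 v(1,): E3->F4 leap 13st
  -> R8 @ bar 7 tick 0 v(0, 1): penult P8 not 3rd/6th
  -> R2 @ bar 8 tick 0 v(0, 1): F3/D4 M6 -> G3/G4 P8 similar

(1, 0, R4, (0, 1))
(2, 0, R4, (0, 1))
(2, 2, R7, (1,))
(3, 0, R4, (0, 1))
(3, 2, R7, (1,))
(5, 2, R4, (0, 1))
(5, 2, R7, (1,))
(7, 0, R8, (0, 1))
(8, 0, R2, (0, 1))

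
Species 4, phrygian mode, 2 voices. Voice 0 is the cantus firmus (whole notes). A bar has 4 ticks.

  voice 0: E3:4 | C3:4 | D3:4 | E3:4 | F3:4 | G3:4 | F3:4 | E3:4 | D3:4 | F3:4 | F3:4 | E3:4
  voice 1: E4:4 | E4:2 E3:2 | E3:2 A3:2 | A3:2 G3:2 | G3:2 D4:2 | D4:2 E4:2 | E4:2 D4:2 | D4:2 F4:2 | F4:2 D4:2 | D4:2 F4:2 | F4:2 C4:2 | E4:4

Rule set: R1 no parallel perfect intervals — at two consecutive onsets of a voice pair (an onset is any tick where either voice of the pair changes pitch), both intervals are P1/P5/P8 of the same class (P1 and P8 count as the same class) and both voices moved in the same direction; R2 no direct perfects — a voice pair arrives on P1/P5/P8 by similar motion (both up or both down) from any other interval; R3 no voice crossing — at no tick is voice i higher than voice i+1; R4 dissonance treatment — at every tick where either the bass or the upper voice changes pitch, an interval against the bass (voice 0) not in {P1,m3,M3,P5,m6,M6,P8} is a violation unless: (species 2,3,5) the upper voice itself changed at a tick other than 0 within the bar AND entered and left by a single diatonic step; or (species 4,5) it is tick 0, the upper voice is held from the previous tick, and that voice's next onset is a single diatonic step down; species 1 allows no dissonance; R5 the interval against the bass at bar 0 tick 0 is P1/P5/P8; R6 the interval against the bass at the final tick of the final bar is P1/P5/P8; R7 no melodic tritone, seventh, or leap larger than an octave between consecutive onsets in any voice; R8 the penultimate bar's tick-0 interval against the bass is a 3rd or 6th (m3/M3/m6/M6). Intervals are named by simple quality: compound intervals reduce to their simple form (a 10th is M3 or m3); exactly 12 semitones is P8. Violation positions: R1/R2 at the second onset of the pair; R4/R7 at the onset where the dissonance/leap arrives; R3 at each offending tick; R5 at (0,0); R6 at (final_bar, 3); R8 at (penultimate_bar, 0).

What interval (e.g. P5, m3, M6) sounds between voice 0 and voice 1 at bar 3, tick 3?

voice 0=E3 voice 1=G3 -> m3

m3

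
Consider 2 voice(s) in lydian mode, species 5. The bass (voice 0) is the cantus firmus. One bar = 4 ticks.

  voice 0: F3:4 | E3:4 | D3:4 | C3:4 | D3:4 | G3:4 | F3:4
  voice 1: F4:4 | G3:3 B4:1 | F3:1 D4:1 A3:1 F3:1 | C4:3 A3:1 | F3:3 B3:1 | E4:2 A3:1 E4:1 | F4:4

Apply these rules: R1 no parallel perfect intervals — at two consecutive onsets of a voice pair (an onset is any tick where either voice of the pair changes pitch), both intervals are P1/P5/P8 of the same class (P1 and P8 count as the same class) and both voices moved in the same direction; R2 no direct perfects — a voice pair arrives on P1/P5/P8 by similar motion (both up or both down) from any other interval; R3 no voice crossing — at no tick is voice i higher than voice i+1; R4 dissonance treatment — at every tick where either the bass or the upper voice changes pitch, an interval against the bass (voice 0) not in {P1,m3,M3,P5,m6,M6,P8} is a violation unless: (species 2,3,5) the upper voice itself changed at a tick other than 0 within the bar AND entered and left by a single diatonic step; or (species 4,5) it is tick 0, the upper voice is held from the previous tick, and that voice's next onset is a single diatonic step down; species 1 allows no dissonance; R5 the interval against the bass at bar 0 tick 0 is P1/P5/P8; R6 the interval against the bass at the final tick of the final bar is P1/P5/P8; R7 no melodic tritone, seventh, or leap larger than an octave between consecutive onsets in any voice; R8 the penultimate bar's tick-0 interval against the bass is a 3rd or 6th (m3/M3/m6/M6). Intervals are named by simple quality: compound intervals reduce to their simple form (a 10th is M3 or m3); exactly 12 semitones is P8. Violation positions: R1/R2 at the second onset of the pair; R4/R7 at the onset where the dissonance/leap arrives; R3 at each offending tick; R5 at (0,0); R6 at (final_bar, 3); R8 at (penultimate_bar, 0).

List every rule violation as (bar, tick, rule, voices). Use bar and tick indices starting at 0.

(1, 0, R7, (1,))
(1, 3, R7, (1,))
(2, 0, R7, (1,))
(4, 3, R7, (1,))
(5, 2, R4, (0, 1))

bar 0: v0=F3 v1=F4 downbeat P8
bar 1: v0=E3 v1=G3 downbeat m3
bar 2: v0=D3 v1=F3 downbeat m3
bar 3: v0=C3 v1=C4 downbeat P8
bar 4: v0=D3 v1=F3 downbeat m3
bar 5: v0=G3 v1=E4 downbeat M6
bar 6: v0=F3 v1=F4 downbeat P8
  -> R7 @ bar 1 tick 0 v(1,): F4->G3 leap 10st
  -> R7 @ bar 1 tick 3 v(1,): G3->B4 leap 16st
  -> R7 @ bar 2 tick 0 v(1,): B4->F3 leap 18st
  -> R7 @ bar 4 tick 3 v(1,): F3->B3 leap 6st
  -> R4 @ bar 5 tick 2 v(0, 1): G3/A3 M2 untreated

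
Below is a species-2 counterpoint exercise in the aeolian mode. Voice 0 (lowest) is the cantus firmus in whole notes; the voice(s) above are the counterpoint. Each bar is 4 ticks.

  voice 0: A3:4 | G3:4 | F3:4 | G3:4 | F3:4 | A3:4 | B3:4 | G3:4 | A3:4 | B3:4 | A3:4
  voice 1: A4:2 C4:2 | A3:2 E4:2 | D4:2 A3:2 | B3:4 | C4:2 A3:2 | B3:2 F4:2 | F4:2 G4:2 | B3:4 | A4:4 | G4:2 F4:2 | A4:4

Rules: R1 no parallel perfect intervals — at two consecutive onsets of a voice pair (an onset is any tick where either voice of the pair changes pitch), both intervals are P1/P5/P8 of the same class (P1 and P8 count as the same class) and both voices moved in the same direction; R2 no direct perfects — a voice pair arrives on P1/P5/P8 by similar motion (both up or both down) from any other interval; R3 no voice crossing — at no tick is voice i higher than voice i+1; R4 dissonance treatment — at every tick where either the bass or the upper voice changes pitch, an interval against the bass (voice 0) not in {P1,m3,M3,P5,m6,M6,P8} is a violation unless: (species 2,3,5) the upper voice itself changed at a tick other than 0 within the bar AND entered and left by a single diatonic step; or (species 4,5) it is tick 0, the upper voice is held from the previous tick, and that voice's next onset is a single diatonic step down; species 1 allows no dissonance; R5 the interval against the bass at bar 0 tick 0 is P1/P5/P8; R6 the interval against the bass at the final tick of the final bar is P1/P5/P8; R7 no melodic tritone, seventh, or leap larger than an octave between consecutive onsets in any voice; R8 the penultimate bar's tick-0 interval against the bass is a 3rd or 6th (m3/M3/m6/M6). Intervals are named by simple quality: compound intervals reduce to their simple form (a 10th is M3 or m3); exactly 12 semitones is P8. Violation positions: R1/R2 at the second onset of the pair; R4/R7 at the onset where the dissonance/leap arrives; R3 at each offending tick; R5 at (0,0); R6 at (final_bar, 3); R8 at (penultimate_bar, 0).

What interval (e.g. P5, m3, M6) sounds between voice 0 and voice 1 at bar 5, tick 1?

voice 0=A3 voice 1=B3 -> M2

M2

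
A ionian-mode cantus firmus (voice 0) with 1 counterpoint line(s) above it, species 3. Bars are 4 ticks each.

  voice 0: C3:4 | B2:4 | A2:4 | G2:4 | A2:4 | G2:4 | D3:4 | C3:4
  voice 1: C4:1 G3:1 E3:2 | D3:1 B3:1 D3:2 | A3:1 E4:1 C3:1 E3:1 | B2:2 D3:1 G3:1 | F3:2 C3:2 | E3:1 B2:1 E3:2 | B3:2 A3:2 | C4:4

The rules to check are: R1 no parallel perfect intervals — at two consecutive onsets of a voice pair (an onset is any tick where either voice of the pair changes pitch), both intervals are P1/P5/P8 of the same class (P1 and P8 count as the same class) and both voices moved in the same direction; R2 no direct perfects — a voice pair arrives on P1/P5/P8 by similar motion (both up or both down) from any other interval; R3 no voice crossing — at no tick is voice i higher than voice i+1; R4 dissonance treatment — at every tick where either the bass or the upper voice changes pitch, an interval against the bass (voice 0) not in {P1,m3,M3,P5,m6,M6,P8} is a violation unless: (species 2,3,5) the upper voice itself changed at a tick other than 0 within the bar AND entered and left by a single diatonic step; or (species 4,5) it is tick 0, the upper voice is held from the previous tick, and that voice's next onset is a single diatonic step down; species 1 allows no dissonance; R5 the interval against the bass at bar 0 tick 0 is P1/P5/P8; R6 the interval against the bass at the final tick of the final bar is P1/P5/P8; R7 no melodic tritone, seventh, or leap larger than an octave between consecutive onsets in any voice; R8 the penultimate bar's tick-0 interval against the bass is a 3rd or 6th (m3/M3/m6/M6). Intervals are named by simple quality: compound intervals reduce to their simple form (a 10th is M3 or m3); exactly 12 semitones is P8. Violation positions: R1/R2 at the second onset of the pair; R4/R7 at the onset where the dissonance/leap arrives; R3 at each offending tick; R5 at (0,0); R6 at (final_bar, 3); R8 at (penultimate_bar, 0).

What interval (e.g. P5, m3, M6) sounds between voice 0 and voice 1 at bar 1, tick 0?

m3

voice 0=B2 voice 1=D3 -> m3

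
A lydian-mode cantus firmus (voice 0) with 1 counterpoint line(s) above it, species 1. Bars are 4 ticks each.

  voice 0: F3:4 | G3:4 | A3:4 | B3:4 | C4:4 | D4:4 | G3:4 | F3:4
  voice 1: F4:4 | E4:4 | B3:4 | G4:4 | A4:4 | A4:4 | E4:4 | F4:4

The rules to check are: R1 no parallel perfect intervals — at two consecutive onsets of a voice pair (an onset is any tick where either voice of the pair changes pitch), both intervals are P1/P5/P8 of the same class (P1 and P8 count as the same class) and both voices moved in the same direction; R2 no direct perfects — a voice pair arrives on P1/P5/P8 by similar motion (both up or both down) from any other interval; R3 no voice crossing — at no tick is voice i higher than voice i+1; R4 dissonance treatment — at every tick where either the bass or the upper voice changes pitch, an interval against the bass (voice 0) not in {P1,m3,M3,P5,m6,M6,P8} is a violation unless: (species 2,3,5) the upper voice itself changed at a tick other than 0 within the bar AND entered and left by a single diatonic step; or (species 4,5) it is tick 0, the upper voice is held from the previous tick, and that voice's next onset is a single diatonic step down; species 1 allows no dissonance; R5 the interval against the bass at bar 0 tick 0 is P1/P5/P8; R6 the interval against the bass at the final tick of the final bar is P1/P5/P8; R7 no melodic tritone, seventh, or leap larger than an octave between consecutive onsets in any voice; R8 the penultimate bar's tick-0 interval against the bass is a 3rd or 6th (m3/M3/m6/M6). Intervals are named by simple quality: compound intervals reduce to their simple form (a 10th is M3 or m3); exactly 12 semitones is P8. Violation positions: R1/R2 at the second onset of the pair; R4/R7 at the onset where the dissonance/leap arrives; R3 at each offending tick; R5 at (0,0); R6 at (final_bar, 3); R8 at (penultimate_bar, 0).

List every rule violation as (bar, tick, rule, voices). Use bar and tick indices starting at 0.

(2, 0, R4, (0, 1))

bar 0: v0=F3 v1=F4 downbeat P8
bar 1: v0=G3 v1=E4 downbeat M6
bar 2: v0=A3 v1=B3 downbeat M2
bar 3: v0=B3 v1=G4 downbeat m6
bar 4: v0=C4 v1=A4 downbeat M6
bar 5: v0=D4 v1=A4 downbeat P5
bar 6: v0=G3 v1=E4 downbeat M6
bar 7: v0=F3 v1=F4 downbeat P8
  -> R4 @ bar 2 tick 0 v(0, 1): A3/B3 M2 untreated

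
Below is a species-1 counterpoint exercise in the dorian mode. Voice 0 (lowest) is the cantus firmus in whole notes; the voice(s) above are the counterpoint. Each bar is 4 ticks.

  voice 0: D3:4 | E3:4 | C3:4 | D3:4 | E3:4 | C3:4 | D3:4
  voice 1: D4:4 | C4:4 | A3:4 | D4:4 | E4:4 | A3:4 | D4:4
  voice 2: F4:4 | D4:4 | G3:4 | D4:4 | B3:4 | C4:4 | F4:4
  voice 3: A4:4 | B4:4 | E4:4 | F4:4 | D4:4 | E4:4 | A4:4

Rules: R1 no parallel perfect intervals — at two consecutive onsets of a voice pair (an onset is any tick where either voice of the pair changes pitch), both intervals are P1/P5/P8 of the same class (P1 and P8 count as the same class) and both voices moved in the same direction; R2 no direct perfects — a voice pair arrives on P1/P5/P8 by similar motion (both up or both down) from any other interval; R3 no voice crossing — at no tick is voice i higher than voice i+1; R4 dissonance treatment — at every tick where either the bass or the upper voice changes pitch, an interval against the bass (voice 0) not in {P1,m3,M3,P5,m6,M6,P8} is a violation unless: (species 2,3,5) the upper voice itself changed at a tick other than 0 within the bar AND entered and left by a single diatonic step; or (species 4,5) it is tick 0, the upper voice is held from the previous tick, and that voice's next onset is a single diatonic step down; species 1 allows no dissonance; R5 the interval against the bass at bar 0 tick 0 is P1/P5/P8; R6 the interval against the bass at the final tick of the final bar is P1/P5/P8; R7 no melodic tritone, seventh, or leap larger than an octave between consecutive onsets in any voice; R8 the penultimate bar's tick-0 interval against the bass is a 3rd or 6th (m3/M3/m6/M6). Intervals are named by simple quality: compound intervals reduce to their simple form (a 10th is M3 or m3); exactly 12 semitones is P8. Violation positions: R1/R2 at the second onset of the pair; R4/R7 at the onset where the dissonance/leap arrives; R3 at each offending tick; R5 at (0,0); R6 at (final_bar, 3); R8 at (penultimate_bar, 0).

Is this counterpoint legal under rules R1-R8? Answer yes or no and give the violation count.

No (23 violations)

bar 0: v0=D3 v1=D4 v2=F4 v3=A4 (P5)
bar 1: v0=E3 v1=C4 v2=D4 v3=B4 (P5)
bar 2: v0=C3 v1=A3 v2=G3 v3=E4 (M3)
bar 3: v0=D3 v1=D4 v2=D4 v3=F4 (m3)
bar 4: v0=E3 v1=E4 v2=B3 v3=D4 (m7)
bar 5: v0=C3 v1=A3 v2=C4 v3=E4 (M3)
bar 6: v0=D3 v1=D4 v2=F4 v3=A4 (P5)
  R5 @ bar0.0: opens on m3
  R1 @ bar1.0: D3/A4 P5 -> E3/B4 P5 similar
  R4 @ bar1.0: E3/D4 m7 untreated
  R2 @ bar2.0: E3/D4 m7 -> C3/G3 P5 similar
  R2 @ bar2.0: C4/B4 M7 -> A3/E4 P5 similar
  R3 @ bar2.0: A3 above G3
  R3 @ bar2.1: A3 above G3
  R3 @ bar2.2: A3 above G3
  R3 @ bar2.3: A3 above G3
  R2 @ bar3.0: C3/A3 M6 -> D3/D4 P8 similar
  R2 @ bar3.0: C3/G3 P5 -> D3/D4 P8 similar
  R2 @ bar3.0: A3/G3 M2 -> D4/D4 P1 similar
  R1 @ bar4.0: D3/D4 P8 -> E3/E4 P8 similar
  R3 @ bar4.0: E4 above B3
  R4 @ bar4.0: E3/D4 m7 untreated
  R3 @ bar4.1: E4 above B3
  R3 @ bar4.2: E4 above B3
  R3 @ bar4.3: E4 above B3
  R8 @ bar5.0: penult P8 not 3rd/6th
  R1 @ bar6.0: A3/E4 P5 -> D4/A4 P5 similar
  R2 @ bar6.0: C3/A3 M6 -> D3/D4 P8 similar
  R2 @ bar6.0: C3/E4 M3 -> D3/A4 P5 similar
  R6 @ bar6.3: closes on m3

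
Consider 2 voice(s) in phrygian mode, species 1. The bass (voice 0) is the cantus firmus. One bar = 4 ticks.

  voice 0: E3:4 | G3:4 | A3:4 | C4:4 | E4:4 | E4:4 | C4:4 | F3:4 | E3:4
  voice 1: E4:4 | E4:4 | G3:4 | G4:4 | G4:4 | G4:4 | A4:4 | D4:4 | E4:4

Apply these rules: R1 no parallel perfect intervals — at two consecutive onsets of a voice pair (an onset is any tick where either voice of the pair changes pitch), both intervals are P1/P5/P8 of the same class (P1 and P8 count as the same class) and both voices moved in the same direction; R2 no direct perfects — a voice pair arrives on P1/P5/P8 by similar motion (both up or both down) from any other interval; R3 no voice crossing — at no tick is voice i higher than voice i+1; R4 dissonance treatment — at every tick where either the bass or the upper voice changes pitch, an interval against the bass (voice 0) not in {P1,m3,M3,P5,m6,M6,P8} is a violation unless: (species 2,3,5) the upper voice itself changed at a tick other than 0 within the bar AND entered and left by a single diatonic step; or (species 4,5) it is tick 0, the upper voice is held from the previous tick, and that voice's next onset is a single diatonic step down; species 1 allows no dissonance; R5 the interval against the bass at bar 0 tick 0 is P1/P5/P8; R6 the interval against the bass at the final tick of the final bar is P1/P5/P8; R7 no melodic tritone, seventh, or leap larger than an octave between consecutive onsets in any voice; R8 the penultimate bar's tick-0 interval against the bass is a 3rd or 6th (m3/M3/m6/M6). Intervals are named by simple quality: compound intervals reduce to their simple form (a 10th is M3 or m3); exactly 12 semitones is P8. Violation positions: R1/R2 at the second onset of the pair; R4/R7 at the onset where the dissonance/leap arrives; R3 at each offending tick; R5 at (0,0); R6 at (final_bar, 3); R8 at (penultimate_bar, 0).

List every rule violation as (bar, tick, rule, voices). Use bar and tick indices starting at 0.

(2, 0, R3, (0, 1))
(2, 0, R4, (0, 1))
(2, 1, R3, (0, 1))
(2, 2, R3, (0, 1))
(2, 3, R3, (0, 1))
(3, 0, R2, (0, 1))

bar 0: v0=E3 v1=E4 downbeat P8
bar 1: v0=G3 v1=E4 downbeat M6
bar 2: v0=A3 v1=G3 downbeat M2
bar 3: v0=C4 v1=G4 downbeat P5
bar 4: v0=E4 v1=G4 downbeat m3
bar 5: v0=E4 v1=G4 downbeat m3
bar 6: v0=C4 v1=A4 downbeat M6
bar 7: v0=F3 v1=D4 downbeat M6
bar 8: v0=E3 v1=E4 downbeat P8
  -> R3 @ bar 2 tick 0 v(0, 1): A3 above G3
  -> R4 @ bar 2 tick 0 v(0, 1): A3/G3 M2 untreated
  -> R3 @ bar 2 tick 1 v(0, 1): A3 above G3
  -> R3 @ bar 2 tick 2 v(0, 1): A3 above G3
  -> R3 @ bar 2 tick 3 v(0, 1): A3 above G3
  -> R2 @ bar 3 tick 0 v(0, 1): A3/G3 M2 -> C4/G4 P5 similar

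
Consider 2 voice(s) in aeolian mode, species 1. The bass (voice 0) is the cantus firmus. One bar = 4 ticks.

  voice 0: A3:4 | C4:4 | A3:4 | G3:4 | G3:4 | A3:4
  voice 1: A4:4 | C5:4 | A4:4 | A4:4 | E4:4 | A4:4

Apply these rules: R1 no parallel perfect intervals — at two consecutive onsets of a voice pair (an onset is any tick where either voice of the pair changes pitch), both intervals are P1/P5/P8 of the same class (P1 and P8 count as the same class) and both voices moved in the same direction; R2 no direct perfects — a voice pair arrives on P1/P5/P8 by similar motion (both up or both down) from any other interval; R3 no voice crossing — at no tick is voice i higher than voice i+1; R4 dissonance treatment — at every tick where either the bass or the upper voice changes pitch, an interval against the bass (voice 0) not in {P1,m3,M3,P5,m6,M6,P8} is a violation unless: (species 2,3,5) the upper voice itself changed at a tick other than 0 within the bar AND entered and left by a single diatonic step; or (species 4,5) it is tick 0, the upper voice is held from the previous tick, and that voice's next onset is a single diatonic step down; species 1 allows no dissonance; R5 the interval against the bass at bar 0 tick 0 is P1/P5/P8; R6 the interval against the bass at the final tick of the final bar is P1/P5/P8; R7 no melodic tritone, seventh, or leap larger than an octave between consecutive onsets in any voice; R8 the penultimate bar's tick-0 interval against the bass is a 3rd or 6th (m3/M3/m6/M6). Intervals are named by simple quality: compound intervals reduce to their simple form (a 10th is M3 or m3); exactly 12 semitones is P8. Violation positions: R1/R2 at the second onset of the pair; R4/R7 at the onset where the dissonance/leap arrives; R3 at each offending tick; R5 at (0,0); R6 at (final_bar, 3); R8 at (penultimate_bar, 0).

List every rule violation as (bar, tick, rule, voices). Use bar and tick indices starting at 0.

(1, 0, R1, (0, 1))
(2, 0, R1, (0, 1))
(3, 0, R4, (0, 1))
(5, 0, R2, (0, 1))

bar 0: v0=A3 v1=A4 downbeat P8
bar 1: v0=C4 v1=C5 downbeat P8
bar 2: v0=A3 v1=A4 downbeat P8
bar 3: v0=G3 v1=A4 downbeat M2
bar 4: v0=G3 v1=E4 downbeat M6
bar 5: v0=A3 v1=A4 downbeat P8
  -> R1 @ bar 1 tick 0 v(0, 1): A3/A4 P8 -> C4/C5 P8 similar
  -> R1 @ bar 2 tick 0 v(0, 1): C4/C5 P8 -> A3/A4 P8 similar
  -> R4 @ bar 3 tick 0 v(0, 1): G3/A4 M2 untreated
  -> R2 @ bar 5 tick 0 v(0, 1): G3/E4 M6 -> A3/A4 P8 similar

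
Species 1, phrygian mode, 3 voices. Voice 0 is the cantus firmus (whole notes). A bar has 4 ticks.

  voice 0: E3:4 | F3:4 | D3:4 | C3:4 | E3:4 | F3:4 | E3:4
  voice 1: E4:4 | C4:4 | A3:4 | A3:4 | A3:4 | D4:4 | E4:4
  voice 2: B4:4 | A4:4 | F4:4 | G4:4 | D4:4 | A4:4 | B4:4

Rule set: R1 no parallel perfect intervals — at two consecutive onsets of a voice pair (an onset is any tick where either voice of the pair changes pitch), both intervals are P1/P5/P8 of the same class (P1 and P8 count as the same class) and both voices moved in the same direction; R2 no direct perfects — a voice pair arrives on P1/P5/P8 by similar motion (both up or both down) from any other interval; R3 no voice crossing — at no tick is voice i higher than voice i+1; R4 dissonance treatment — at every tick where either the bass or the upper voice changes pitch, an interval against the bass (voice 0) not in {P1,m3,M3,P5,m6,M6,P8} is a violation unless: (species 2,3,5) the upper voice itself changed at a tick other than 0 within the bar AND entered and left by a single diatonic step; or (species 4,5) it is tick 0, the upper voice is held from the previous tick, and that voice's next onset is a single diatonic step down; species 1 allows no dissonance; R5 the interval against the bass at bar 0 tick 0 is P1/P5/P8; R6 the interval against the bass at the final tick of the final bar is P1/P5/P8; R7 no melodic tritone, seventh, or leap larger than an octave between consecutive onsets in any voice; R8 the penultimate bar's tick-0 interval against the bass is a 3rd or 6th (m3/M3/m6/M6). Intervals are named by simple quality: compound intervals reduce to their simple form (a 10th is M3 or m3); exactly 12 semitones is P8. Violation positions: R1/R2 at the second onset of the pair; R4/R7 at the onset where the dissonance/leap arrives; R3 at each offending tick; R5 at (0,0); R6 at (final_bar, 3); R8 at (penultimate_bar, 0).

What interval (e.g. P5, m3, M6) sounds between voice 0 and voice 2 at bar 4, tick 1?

m7

voice 0=E3 voice 2=D4 -> m7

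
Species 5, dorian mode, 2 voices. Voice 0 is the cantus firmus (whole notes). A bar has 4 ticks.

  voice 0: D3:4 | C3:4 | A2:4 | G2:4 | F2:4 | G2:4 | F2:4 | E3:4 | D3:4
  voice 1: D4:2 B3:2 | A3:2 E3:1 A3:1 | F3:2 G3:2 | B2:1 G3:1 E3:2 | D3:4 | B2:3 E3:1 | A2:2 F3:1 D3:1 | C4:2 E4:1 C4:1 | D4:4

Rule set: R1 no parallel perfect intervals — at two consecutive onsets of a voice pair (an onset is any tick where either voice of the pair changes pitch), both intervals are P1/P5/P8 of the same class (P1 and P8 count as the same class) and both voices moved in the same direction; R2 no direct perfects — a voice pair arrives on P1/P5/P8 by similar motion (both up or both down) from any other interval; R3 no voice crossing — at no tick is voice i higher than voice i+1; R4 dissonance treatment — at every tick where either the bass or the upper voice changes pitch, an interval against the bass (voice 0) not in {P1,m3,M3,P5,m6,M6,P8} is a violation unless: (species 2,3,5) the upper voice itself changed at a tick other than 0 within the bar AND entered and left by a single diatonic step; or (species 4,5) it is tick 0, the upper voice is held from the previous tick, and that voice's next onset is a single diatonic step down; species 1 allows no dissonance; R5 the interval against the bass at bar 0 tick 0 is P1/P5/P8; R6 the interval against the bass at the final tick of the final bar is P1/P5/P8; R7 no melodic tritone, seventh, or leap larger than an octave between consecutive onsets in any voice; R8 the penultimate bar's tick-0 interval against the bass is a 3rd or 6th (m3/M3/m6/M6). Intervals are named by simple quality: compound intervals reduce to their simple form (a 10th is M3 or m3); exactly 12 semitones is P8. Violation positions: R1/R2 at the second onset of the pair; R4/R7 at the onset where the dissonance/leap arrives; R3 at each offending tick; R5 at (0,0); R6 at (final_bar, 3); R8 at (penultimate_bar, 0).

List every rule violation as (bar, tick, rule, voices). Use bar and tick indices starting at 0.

bar 0: v0=D3 v1=D4 downbeat P8
bar 1: v0=C3 v1=A3 downbeat M6
bar 2: v0=A2 v1=F3 downbeat m6
bar 3: v0=G2 v1=B2 downbeat M3
bar 4: v0=F2 v1=D3 downbeat M6
bar 5: v0=G2 v1=B2 downbeat M3
bar 6: v0=F2 v1=A2 downbeat M3
bar 7: v0=E3 v1=C4 downbeat m6
bar 8: v0=D3 v1=D4 downbeat P8
  -> R4 @ bar 2 tick 2 v(0, 1): A2/G3 m7 untreated
  -> R7 @ bar 7 tick 0 v(0,): F2->E3 leap 11st
  -> R7 @ bar 7 tick 0 v(1,): D3->C4 leap 10st

(2, 2, R4, (0, 1))
(7, 0, R7, (0,))
(7, 0, R7, (1,))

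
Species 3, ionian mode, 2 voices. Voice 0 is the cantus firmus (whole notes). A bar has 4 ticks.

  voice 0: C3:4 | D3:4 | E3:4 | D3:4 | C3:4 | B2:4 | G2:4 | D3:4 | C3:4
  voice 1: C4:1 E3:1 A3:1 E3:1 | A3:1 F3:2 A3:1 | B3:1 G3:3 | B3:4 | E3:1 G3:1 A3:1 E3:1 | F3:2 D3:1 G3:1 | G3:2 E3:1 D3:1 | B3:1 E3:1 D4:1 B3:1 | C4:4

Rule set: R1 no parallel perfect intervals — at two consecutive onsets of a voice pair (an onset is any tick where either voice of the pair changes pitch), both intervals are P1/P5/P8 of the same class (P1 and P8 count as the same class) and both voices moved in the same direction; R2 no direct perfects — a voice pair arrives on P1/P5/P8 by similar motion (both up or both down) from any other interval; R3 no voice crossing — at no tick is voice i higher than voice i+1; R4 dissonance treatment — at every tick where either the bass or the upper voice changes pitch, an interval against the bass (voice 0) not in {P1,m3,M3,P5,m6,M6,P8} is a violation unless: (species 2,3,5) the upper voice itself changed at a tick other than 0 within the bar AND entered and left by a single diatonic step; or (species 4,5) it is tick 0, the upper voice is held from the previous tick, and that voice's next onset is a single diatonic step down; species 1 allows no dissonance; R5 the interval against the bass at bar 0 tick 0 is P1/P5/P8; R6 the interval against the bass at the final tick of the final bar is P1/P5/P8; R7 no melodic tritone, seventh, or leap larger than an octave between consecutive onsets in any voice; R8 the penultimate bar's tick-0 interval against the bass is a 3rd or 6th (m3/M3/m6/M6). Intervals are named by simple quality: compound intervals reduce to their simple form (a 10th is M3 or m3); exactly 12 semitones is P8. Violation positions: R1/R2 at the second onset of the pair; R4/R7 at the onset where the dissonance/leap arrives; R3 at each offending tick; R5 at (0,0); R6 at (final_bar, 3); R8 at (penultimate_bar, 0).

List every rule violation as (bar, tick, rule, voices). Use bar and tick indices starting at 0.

bar 0: v0=C3 v1=C4 downbeat P8
bar 1: v0=D3 v1=A3 downbeat P5
bar 2: v0=E3 v1=B3 downbeat P5
bar 3: v0=D3 v1=B3 downbeat M6
bar 4: v0=C3 v1=E3 downbeat M3
bar 5: v0=B2 v1=F3 downbeat TT
bar 6: v0=G2 v1=G3 downbeat P8
bar 7: v0=D3 v1=B3 downbeat M6
bar 8: v0=C3 v1=C4 downbeat P8
  -> R2 @ bar 1 tick 0 v(0, 1): C3/E3 M3 -> D3/A3 P5 similar
  -> R1 @ bar 2 tick 0 v(0, 1): D3/A3 P5 -> E3/B3 P5 similar
  -> R4 @ bar 5 tick 0 v(0, 1): B2/F3 TT untreated
  -> R4 @ bar 7 tick 1 v(0, 1): D3/E3 M2 untreated
  -> R7 @ bar 7 tick 2 v(1,): E3->D4 leap 10st

(1, 0, R2, (0, 1))
(2, 0, R1, (0, 1))
(5, 0, R4, (0, 1))
(7, 1, R4, (0, 1))
(7, 2, R7, (1,))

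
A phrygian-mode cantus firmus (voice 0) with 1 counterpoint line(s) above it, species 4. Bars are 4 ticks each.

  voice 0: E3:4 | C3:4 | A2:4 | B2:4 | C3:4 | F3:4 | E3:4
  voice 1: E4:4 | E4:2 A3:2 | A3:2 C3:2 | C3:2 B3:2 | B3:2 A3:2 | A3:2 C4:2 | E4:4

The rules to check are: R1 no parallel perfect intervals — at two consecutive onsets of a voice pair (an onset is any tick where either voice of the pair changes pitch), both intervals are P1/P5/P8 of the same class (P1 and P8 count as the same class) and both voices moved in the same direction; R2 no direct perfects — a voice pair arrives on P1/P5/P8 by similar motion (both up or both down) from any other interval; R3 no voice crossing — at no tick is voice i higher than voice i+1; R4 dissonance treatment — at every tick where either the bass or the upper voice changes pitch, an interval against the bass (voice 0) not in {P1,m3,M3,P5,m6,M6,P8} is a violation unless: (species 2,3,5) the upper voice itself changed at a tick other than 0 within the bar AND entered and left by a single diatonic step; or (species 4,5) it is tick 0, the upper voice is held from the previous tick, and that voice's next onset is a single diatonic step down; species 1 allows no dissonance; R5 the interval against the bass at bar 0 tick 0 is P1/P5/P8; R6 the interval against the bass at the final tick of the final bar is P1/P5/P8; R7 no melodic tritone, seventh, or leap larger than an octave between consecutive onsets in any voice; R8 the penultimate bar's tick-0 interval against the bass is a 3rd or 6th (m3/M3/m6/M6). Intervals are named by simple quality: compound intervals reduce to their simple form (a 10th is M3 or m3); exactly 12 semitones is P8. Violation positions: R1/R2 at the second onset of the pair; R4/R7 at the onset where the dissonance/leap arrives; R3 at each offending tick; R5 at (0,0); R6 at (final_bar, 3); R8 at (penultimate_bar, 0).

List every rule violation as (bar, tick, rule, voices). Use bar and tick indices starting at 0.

(3, 0, R4, (0, 1))
(3, 2, R7, (1,))

bar 0: v0=E3 v1=E4 downbeat P8
bar 1: v0=C3 v1=E4 downbeat M3
bar 2: v0=A2 v1=A3 downbeat P8
bar 3: v0=B2 v1=C3 downbeat m2
bar 4: v0=C3 v1=B3 downbeat M7
bar 5: v0=F3 v1=A3 downbeat M3
bar 6: v0=E3 v1=E4 downbeat P8
  -> R4 @ bar 3 tick 0 v(0, 1): B2/C3 m2 untreated
  -> R7 @ bar 3 tick 2 v(1,): C3->B3 leap 11st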